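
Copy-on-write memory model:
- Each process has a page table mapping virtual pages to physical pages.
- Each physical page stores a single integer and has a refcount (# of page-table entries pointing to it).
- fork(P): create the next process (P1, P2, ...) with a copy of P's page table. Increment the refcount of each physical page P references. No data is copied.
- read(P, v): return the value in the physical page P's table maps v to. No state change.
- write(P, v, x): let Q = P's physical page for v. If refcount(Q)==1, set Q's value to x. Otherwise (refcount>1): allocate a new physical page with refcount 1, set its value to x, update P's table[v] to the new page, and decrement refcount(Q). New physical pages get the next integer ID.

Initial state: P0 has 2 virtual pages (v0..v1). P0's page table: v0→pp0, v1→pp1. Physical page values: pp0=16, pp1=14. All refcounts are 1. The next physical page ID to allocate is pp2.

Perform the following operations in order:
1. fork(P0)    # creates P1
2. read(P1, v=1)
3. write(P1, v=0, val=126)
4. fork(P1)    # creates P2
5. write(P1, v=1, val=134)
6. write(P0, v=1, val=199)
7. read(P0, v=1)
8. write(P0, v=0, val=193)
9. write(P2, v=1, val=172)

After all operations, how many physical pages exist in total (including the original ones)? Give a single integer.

Op 1: fork(P0) -> P1. 2 ppages; refcounts: pp0:2 pp1:2
Op 2: read(P1, v1) -> 14. No state change.
Op 3: write(P1, v0, 126). refcount(pp0)=2>1 -> COPY to pp2. 3 ppages; refcounts: pp0:1 pp1:2 pp2:1
Op 4: fork(P1) -> P2. 3 ppages; refcounts: pp0:1 pp1:3 pp2:2
Op 5: write(P1, v1, 134). refcount(pp1)=3>1 -> COPY to pp3. 4 ppages; refcounts: pp0:1 pp1:2 pp2:2 pp3:1
Op 6: write(P0, v1, 199). refcount(pp1)=2>1 -> COPY to pp4. 5 ppages; refcounts: pp0:1 pp1:1 pp2:2 pp3:1 pp4:1
Op 7: read(P0, v1) -> 199. No state change.
Op 8: write(P0, v0, 193). refcount(pp0)=1 -> write in place. 5 ppages; refcounts: pp0:1 pp1:1 pp2:2 pp3:1 pp4:1
Op 9: write(P2, v1, 172). refcount(pp1)=1 -> write in place. 5 ppages; refcounts: pp0:1 pp1:1 pp2:2 pp3:1 pp4:1

Answer: 5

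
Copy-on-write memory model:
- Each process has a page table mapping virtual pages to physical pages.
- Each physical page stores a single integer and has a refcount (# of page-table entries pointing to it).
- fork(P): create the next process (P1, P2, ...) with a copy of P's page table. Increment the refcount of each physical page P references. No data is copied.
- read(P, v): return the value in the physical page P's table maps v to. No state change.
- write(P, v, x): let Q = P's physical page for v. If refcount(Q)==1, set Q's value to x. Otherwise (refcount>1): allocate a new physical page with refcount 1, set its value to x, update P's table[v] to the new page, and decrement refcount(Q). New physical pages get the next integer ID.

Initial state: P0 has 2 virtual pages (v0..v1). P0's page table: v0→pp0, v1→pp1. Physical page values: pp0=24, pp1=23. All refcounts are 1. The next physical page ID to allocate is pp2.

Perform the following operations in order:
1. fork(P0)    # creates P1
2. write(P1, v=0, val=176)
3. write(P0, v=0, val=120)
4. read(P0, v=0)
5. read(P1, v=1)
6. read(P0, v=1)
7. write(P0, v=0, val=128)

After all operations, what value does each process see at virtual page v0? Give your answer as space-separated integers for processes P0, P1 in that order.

Op 1: fork(P0) -> P1. 2 ppages; refcounts: pp0:2 pp1:2
Op 2: write(P1, v0, 176). refcount(pp0)=2>1 -> COPY to pp2. 3 ppages; refcounts: pp0:1 pp1:2 pp2:1
Op 3: write(P0, v0, 120). refcount(pp0)=1 -> write in place. 3 ppages; refcounts: pp0:1 pp1:2 pp2:1
Op 4: read(P0, v0) -> 120. No state change.
Op 5: read(P1, v1) -> 23. No state change.
Op 6: read(P0, v1) -> 23. No state change.
Op 7: write(P0, v0, 128). refcount(pp0)=1 -> write in place. 3 ppages; refcounts: pp0:1 pp1:2 pp2:1
P0: v0 -> pp0 = 128
P1: v0 -> pp2 = 176

Answer: 128 176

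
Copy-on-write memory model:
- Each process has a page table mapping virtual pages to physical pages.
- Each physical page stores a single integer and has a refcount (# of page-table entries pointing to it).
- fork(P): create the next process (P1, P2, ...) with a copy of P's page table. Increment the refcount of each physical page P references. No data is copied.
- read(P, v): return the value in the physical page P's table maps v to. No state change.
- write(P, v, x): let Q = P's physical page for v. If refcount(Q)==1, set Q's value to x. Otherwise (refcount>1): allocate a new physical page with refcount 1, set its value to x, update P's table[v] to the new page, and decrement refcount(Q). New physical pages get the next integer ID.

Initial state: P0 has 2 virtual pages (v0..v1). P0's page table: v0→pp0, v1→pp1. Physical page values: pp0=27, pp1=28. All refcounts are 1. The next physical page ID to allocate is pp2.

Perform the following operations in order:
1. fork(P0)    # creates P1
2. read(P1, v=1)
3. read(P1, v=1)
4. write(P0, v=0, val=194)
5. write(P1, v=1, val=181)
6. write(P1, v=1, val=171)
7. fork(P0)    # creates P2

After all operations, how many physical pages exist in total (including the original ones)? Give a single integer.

Answer: 4

Derivation:
Op 1: fork(P0) -> P1. 2 ppages; refcounts: pp0:2 pp1:2
Op 2: read(P1, v1) -> 28. No state change.
Op 3: read(P1, v1) -> 28. No state change.
Op 4: write(P0, v0, 194). refcount(pp0)=2>1 -> COPY to pp2. 3 ppages; refcounts: pp0:1 pp1:2 pp2:1
Op 5: write(P1, v1, 181). refcount(pp1)=2>1 -> COPY to pp3. 4 ppages; refcounts: pp0:1 pp1:1 pp2:1 pp3:1
Op 6: write(P1, v1, 171). refcount(pp3)=1 -> write in place. 4 ppages; refcounts: pp0:1 pp1:1 pp2:1 pp3:1
Op 7: fork(P0) -> P2. 4 ppages; refcounts: pp0:1 pp1:2 pp2:2 pp3:1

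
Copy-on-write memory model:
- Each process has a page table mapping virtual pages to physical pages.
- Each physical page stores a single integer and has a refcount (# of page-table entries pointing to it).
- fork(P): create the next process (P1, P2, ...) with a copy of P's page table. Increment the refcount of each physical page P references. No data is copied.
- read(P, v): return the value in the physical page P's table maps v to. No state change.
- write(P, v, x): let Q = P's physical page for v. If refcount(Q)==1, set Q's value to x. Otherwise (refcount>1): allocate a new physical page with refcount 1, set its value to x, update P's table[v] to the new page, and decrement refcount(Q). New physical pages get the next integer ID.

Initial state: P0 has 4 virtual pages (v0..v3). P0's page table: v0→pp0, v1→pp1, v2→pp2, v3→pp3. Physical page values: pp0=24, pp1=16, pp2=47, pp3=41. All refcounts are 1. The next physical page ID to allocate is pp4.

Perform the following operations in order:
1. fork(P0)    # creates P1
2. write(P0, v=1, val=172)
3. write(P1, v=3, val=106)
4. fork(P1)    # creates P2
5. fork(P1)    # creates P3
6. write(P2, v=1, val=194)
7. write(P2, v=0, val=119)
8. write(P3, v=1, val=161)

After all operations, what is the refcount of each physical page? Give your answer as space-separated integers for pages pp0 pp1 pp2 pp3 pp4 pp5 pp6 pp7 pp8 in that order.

Answer: 3 1 4 1 1 3 1 1 1

Derivation:
Op 1: fork(P0) -> P1. 4 ppages; refcounts: pp0:2 pp1:2 pp2:2 pp3:2
Op 2: write(P0, v1, 172). refcount(pp1)=2>1 -> COPY to pp4. 5 ppages; refcounts: pp0:2 pp1:1 pp2:2 pp3:2 pp4:1
Op 3: write(P1, v3, 106). refcount(pp3)=2>1 -> COPY to pp5. 6 ppages; refcounts: pp0:2 pp1:1 pp2:2 pp3:1 pp4:1 pp5:1
Op 4: fork(P1) -> P2. 6 ppages; refcounts: pp0:3 pp1:2 pp2:3 pp3:1 pp4:1 pp5:2
Op 5: fork(P1) -> P3. 6 ppages; refcounts: pp0:4 pp1:3 pp2:4 pp3:1 pp4:1 pp5:3
Op 6: write(P2, v1, 194). refcount(pp1)=3>1 -> COPY to pp6. 7 ppages; refcounts: pp0:4 pp1:2 pp2:4 pp3:1 pp4:1 pp5:3 pp6:1
Op 7: write(P2, v0, 119). refcount(pp0)=4>1 -> COPY to pp7. 8 ppages; refcounts: pp0:3 pp1:2 pp2:4 pp3:1 pp4:1 pp5:3 pp6:1 pp7:1
Op 8: write(P3, v1, 161). refcount(pp1)=2>1 -> COPY to pp8. 9 ppages; refcounts: pp0:3 pp1:1 pp2:4 pp3:1 pp4:1 pp5:3 pp6:1 pp7:1 pp8:1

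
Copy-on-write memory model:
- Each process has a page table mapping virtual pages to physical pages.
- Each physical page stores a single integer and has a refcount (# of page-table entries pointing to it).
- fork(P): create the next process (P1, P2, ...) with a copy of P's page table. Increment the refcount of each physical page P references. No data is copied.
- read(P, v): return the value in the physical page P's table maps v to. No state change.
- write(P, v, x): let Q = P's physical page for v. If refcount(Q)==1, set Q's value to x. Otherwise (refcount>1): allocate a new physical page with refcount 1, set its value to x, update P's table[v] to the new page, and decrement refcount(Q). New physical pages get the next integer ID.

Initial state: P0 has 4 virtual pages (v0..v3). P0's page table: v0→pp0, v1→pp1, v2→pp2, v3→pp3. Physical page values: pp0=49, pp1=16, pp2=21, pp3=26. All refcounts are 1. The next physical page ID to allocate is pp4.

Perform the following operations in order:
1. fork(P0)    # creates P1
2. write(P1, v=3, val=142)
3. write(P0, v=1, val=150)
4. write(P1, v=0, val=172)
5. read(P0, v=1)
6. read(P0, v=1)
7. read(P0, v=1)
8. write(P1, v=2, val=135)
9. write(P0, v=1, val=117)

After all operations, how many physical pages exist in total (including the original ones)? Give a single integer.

Answer: 8

Derivation:
Op 1: fork(P0) -> P1. 4 ppages; refcounts: pp0:2 pp1:2 pp2:2 pp3:2
Op 2: write(P1, v3, 142). refcount(pp3)=2>1 -> COPY to pp4. 5 ppages; refcounts: pp0:2 pp1:2 pp2:2 pp3:1 pp4:1
Op 3: write(P0, v1, 150). refcount(pp1)=2>1 -> COPY to pp5. 6 ppages; refcounts: pp0:2 pp1:1 pp2:2 pp3:1 pp4:1 pp5:1
Op 4: write(P1, v0, 172). refcount(pp0)=2>1 -> COPY to pp6. 7 ppages; refcounts: pp0:1 pp1:1 pp2:2 pp3:1 pp4:1 pp5:1 pp6:1
Op 5: read(P0, v1) -> 150. No state change.
Op 6: read(P0, v1) -> 150. No state change.
Op 7: read(P0, v1) -> 150. No state change.
Op 8: write(P1, v2, 135). refcount(pp2)=2>1 -> COPY to pp7. 8 ppages; refcounts: pp0:1 pp1:1 pp2:1 pp3:1 pp4:1 pp5:1 pp6:1 pp7:1
Op 9: write(P0, v1, 117). refcount(pp5)=1 -> write in place. 8 ppages; refcounts: pp0:1 pp1:1 pp2:1 pp3:1 pp4:1 pp5:1 pp6:1 pp7:1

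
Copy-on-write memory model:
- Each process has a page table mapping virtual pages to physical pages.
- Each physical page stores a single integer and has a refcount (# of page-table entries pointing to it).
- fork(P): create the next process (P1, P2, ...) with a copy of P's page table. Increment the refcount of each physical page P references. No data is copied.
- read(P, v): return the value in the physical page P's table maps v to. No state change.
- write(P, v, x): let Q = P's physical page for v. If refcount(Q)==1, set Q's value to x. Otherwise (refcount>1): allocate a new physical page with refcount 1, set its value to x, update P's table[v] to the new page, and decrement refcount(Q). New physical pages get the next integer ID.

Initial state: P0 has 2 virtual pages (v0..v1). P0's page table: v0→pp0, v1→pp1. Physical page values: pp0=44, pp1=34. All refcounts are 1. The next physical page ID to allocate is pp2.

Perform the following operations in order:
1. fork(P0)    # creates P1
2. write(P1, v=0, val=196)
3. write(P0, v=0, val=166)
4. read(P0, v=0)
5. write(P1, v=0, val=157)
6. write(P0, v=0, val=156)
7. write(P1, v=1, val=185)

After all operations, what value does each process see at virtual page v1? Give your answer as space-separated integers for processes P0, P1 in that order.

Answer: 34 185

Derivation:
Op 1: fork(P0) -> P1. 2 ppages; refcounts: pp0:2 pp1:2
Op 2: write(P1, v0, 196). refcount(pp0)=2>1 -> COPY to pp2. 3 ppages; refcounts: pp0:1 pp1:2 pp2:1
Op 3: write(P0, v0, 166). refcount(pp0)=1 -> write in place. 3 ppages; refcounts: pp0:1 pp1:2 pp2:1
Op 4: read(P0, v0) -> 166. No state change.
Op 5: write(P1, v0, 157). refcount(pp2)=1 -> write in place. 3 ppages; refcounts: pp0:1 pp1:2 pp2:1
Op 6: write(P0, v0, 156). refcount(pp0)=1 -> write in place. 3 ppages; refcounts: pp0:1 pp1:2 pp2:1
Op 7: write(P1, v1, 185). refcount(pp1)=2>1 -> COPY to pp3. 4 ppages; refcounts: pp0:1 pp1:1 pp2:1 pp3:1
P0: v1 -> pp1 = 34
P1: v1 -> pp3 = 185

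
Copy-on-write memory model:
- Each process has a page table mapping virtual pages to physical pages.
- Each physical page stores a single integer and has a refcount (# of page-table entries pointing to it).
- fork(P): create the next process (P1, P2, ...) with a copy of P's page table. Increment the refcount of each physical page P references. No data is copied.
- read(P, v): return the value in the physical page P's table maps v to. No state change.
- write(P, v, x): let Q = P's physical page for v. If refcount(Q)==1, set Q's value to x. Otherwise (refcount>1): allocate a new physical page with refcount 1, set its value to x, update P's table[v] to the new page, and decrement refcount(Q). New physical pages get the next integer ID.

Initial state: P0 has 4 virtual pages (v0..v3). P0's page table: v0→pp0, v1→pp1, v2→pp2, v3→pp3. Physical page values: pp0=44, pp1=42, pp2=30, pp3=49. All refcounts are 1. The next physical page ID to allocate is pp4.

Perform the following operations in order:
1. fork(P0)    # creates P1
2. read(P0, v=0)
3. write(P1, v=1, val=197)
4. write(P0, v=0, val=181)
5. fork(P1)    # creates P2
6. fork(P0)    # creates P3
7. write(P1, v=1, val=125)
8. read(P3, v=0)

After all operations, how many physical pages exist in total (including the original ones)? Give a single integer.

Op 1: fork(P0) -> P1. 4 ppages; refcounts: pp0:2 pp1:2 pp2:2 pp3:2
Op 2: read(P0, v0) -> 44. No state change.
Op 3: write(P1, v1, 197). refcount(pp1)=2>1 -> COPY to pp4. 5 ppages; refcounts: pp0:2 pp1:1 pp2:2 pp3:2 pp4:1
Op 4: write(P0, v0, 181). refcount(pp0)=2>1 -> COPY to pp5. 6 ppages; refcounts: pp0:1 pp1:1 pp2:2 pp3:2 pp4:1 pp5:1
Op 5: fork(P1) -> P2. 6 ppages; refcounts: pp0:2 pp1:1 pp2:3 pp3:3 pp4:2 pp5:1
Op 6: fork(P0) -> P3. 6 ppages; refcounts: pp0:2 pp1:2 pp2:4 pp3:4 pp4:2 pp5:2
Op 7: write(P1, v1, 125). refcount(pp4)=2>1 -> COPY to pp6. 7 ppages; refcounts: pp0:2 pp1:2 pp2:4 pp3:4 pp4:1 pp5:2 pp6:1
Op 8: read(P3, v0) -> 181. No state change.

Answer: 7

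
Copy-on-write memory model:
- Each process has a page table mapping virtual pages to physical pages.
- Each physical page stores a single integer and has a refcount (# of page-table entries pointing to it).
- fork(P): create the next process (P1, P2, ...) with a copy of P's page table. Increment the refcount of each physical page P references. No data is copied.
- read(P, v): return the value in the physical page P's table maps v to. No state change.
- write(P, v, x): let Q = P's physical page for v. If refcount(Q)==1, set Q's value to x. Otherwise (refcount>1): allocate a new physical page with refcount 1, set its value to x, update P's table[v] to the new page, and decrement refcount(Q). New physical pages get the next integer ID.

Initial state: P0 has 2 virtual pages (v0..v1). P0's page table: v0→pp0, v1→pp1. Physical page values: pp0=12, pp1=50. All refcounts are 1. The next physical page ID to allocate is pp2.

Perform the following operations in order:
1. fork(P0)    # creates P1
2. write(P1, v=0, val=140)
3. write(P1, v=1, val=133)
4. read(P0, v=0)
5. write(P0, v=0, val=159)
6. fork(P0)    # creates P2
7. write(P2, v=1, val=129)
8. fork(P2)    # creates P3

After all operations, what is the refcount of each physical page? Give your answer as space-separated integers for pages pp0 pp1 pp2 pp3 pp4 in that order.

Op 1: fork(P0) -> P1. 2 ppages; refcounts: pp0:2 pp1:2
Op 2: write(P1, v0, 140). refcount(pp0)=2>1 -> COPY to pp2. 3 ppages; refcounts: pp0:1 pp1:2 pp2:1
Op 3: write(P1, v1, 133). refcount(pp1)=2>1 -> COPY to pp3. 4 ppages; refcounts: pp0:1 pp1:1 pp2:1 pp3:1
Op 4: read(P0, v0) -> 12. No state change.
Op 5: write(P0, v0, 159). refcount(pp0)=1 -> write in place. 4 ppages; refcounts: pp0:1 pp1:1 pp2:1 pp3:1
Op 6: fork(P0) -> P2. 4 ppages; refcounts: pp0:2 pp1:2 pp2:1 pp3:1
Op 7: write(P2, v1, 129). refcount(pp1)=2>1 -> COPY to pp4. 5 ppages; refcounts: pp0:2 pp1:1 pp2:1 pp3:1 pp4:1
Op 8: fork(P2) -> P3. 5 ppages; refcounts: pp0:3 pp1:1 pp2:1 pp3:1 pp4:2

Answer: 3 1 1 1 2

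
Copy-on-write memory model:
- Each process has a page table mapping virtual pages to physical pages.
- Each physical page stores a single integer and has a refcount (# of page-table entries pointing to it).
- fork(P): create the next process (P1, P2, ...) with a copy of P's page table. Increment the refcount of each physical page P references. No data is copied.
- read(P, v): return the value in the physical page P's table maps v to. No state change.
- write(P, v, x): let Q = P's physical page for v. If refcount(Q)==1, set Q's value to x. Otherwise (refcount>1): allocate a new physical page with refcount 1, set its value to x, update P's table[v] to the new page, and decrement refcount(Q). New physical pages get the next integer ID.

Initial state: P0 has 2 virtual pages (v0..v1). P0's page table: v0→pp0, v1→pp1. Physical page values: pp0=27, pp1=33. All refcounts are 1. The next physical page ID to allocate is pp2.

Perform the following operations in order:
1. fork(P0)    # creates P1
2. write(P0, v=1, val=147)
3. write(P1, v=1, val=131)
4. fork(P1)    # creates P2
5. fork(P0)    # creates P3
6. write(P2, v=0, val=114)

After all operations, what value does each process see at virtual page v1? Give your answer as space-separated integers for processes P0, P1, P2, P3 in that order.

Op 1: fork(P0) -> P1. 2 ppages; refcounts: pp0:2 pp1:2
Op 2: write(P0, v1, 147). refcount(pp1)=2>1 -> COPY to pp2. 3 ppages; refcounts: pp0:2 pp1:1 pp2:1
Op 3: write(P1, v1, 131). refcount(pp1)=1 -> write in place. 3 ppages; refcounts: pp0:2 pp1:1 pp2:1
Op 4: fork(P1) -> P2. 3 ppages; refcounts: pp0:3 pp1:2 pp2:1
Op 5: fork(P0) -> P3. 3 ppages; refcounts: pp0:4 pp1:2 pp2:2
Op 6: write(P2, v0, 114). refcount(pp0)=4>1 -> COPY to pp3. 4 ppages; refcounts: pp0:3 pp1:2 pp2:2 pp3:1
P0: v1 -> pp2 = 147
P1: v1 -> pp1 = 131
P2: v1 -> pp1 = 131
P3: v1 -> pp2 = 147

Answer: 147 131 131 147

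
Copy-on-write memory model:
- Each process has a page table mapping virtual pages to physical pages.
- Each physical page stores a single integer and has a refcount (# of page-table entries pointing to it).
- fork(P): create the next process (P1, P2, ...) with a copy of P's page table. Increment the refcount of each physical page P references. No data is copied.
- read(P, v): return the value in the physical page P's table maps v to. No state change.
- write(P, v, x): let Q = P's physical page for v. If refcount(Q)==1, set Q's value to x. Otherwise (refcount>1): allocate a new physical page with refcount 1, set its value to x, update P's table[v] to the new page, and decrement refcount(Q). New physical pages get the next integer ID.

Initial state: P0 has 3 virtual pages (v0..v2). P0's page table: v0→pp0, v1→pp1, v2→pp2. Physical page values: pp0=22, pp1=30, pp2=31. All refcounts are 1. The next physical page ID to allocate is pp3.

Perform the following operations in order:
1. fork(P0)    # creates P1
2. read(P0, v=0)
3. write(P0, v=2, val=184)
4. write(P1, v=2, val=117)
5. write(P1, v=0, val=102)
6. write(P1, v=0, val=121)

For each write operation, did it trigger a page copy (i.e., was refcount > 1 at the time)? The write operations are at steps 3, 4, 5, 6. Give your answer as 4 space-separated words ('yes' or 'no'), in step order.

Op 1: fork(P0) -> P1. 3 ppages; refcounts: pp0:2 pp1:2 pp2:2
Op 2: read(P0, v0) -> 22. No state change.
Op 3: write(P0, v2, 184). refcount(pp2)=2>1 -> COPY to pp3. 4 ppages; refcounts: pp0:2 pp1:2 pp2:1 pp3:1
Op 4: write(P1, v2, 117). refcount(pp2)=1 -> write in place. 4 ppages; refcounts: pp0:2 pp1:2 pp2:1 pp3:1
Op 5: write(P1, v0, 102). refcount(pp0)=2>1 -> COPY to pp4. 5 ppages; refcounts: pp0:1 pp1:2 pp2:1 pp3:1 pp4:1
Op 6: write(P1, v0, 121). refcount(pp4)=1 -> write in place. 5 ppages; refcounts: pp0:1 pp1:2 pp2:1 pp3:1 pp4:1

yes no yes no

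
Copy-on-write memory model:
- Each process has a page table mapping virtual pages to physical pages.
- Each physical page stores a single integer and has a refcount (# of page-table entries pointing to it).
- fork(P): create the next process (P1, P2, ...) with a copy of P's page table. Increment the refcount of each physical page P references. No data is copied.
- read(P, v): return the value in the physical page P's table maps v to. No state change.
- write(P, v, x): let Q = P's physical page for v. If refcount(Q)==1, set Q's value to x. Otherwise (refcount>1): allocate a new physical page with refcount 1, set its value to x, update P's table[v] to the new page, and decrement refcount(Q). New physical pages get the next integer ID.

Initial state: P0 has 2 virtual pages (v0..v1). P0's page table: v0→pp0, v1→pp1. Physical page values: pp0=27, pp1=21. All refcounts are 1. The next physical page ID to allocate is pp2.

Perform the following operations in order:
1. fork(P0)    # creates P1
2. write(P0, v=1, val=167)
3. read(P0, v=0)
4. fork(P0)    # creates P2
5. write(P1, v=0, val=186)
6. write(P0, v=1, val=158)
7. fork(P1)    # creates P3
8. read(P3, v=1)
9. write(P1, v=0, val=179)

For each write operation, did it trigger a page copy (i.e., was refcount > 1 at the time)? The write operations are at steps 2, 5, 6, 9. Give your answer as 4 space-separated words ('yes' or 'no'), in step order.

Op 1: fork(P0) -> P1. 2 ppages; refcounts: pp0:2 pp1:2
Op 2: write(P0, v1, 167). refcount(pp1)=2>1 -> COPY to pp2. 3 ppages; refcounts: pp0:2 pp1:1 pp2:1
Op 3: read(P0, v0) -> 27. No state change.
Op 4: fork(P0) -> P2. 3 ppages; refcounts: pp0:3 pp1:1 pp2:2
Op 5: write(P1, v0, 186). refcount(pp0)=3>1 -> COPY to pp3. 4 ppages; refcounts: pp0:2 pp1:1 pp2:2 pp3:1
Op 6: write(P0, v1, 158). refcount(pp2)=2>1 -> COPY to pp4. 5 ppages; refcounts: pp0:2 pp1:1 pp2:1 pp3:1 pp4:1
Op 7: fork(P1) -> P3. 5 ppages; refcounts: pp0:2 pp1:2 pp2:1 pp3:2 pp4:1
Op 8: read(P3, v1) -> 21. No state change.
Op 9: write(P1, v0, 179). refcount(pp3)=2>1 -> COPY to pp5. 6 ppages; refcounts: pp0:2 pp1:2 pp2:1 pp3:1 pp4:1 pp5:1

yes yes yes yes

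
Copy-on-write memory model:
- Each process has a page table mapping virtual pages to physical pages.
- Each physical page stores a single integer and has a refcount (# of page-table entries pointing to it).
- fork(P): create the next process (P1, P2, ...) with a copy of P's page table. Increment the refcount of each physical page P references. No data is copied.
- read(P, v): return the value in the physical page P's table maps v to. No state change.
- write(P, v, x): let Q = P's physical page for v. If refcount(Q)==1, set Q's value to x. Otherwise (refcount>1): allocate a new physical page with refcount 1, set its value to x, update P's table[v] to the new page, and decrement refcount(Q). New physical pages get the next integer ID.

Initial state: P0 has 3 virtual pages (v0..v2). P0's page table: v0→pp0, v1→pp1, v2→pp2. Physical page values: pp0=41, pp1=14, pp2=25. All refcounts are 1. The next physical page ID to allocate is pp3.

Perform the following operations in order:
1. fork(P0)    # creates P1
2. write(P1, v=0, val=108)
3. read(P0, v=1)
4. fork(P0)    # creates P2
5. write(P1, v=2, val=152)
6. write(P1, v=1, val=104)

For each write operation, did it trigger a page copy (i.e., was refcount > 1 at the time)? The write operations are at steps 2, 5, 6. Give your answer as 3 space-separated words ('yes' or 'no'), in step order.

Op 1: fork(P0) -> P1. 3 ppages; refcounts: pp0:2 pp1:2 pp2:2
Op 2: write(P1, v0, 108). refcount(pp0)=2>1 -> COPY to pp3. 4 ppages; refcounts: pp0:1 pp1:2 pp2:2 pp3:1
Op 3: read(P0, v1) -> 14. No state change.
Op 4: fork(P0) -> P2. 4 ppages; refcounts: pp0:2 pp1:3 pp2:3 pp3:1
Op 5: write(P1, v2, 152). refcount(pp2)=3>1 -> COPY to pp4. 5 ppages; refcounts: pp0:2 pp1:3 pp2:2 pp3:1 pp4:1
Op 6: write(P1, v1, 104). refcount(pp1)=3>1 -> COPY to pp5. 6 ppages; refcounts: pp0:2 pp1:2 pp2:2 pp3:1 pp4:1 pp5:1

yes yes yes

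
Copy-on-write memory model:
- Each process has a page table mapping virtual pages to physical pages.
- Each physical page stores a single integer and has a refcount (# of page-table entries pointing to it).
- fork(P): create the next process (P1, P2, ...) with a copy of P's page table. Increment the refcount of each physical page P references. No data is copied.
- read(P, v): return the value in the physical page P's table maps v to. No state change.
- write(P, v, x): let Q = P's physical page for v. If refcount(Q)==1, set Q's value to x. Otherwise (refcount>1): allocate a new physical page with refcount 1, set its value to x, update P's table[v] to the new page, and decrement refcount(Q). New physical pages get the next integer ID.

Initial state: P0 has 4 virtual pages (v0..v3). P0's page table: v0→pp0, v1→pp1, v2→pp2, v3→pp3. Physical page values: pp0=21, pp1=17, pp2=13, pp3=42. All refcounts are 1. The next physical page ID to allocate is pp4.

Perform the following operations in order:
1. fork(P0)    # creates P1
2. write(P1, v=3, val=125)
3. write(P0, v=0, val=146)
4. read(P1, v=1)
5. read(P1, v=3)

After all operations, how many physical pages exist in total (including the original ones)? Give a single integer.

Answer: 6

Derivation:
Op 1: fork(P0) -> P1. 4 ppages; refcounts: pp0:2 pp1:2 pp2:2 pp3:2
Op 2: write(P1, v3, 125). refcount(pp3)=2>1 -> COPY to pp4. 5 ppages; refcounts: pp0:2 pp1:2 pp2:2 pp3:1 pp4:1
Op 3: write(P0, v0, 146). refcount(pp0)=2>1 -> COPY to pp5. 6 ppages; refcounts: pp0:1 pp1:2 pp2:2 pp3:1 pp4:1 pp5:1
Op 4: read(P1, v1) -> 17. No state change.
Op 5: read(P1, v3) -> 125. No state change.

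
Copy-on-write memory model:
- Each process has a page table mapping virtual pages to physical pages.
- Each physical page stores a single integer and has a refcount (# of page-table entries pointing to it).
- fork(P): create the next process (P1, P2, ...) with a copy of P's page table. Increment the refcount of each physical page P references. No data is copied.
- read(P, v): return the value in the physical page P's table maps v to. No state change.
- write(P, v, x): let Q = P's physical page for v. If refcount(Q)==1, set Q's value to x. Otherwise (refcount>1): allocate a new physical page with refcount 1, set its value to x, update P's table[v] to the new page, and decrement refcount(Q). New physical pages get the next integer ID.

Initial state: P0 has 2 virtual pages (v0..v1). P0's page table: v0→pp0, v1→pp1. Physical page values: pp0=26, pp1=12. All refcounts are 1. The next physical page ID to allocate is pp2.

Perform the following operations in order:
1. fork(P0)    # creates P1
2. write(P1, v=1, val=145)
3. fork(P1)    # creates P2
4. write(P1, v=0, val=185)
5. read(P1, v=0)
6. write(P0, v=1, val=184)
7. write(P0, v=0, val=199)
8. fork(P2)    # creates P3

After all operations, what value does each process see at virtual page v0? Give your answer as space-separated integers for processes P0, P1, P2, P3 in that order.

Op 1: fork(P0) -> P1. 2 ppages; refcounts: pp0:2 pp1:2
Op 2: write(P1, v1, 145). refcount(pp1)=2>1 -> COPY to pp2. 3 ppages; refcounts: pp0:2 pp1:1 pp2:1
Op 3: fork(P1) -> P2. 3 ppages; refcounts: pp0:3 pp1:1 pp2:2
Op 4: write(P1, v0, 185). refcount(pp0)=3>1 -> COPY to pp3. 4 ppages; refcounts: pp0:2 pp1:1 pp2:2 pp3:1
Op 5: read(P1, v0) -> 185. No state change.
Op 6: write(P0, v1, 184). refcount(pp1)=1 -> write in place. 4 ppages; refcounts: pp0:2 pp1:1 pp2:2 pp3:1
Op 7: write(P0, v0, 199). refcount(pp0)=2>1 -> COPY to pp4. 5 ppages; refcounts: pp0:1 pp1:1 pp2:2 pp3:1 pp4:1
Op 8: fork(P2) -> P3. 5 ppages; refcounts: pp0:2 pp1:1 pp2:3 pp3:1 pp4:1
P0: v0 -> pp4 = 199
P1: v0 -> pp3 = 185
P2: v0 -> pp0 = 26
P3: v0 -> pp0 = 26

Answer: 199 185 26 26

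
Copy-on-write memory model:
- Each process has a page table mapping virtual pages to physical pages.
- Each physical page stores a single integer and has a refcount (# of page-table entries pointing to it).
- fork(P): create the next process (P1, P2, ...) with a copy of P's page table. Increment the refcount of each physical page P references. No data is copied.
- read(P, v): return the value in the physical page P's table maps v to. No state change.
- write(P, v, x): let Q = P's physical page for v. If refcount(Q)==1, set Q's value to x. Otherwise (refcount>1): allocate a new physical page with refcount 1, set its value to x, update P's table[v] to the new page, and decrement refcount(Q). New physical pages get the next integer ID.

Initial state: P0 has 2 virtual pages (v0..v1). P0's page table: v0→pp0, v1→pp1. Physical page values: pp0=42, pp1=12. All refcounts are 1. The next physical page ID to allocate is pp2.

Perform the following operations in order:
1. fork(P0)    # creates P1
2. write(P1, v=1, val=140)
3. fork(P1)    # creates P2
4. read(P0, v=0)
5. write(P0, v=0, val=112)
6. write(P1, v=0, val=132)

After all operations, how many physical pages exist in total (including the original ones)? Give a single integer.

Op 1: fork(P0) -> P1. 2 ppages; refcounts: pp0:2 pp1:2
Op 2: write(P1, v1, 140). refcount(pp1)=2>1 -> COPY to pp2. 3 ppages; refcounts: pp0:2 pp1:1 pp2:1
Op 3: fork(P1) -> P2. 3 ppages; refcounts: pp0:3 pp1:1 pp2:2
Op 4: read(P0, v0) -> 42. No state change.
Op 5: write(P0, v0, 112). refcount(pp0)=3>1 -> COPY to pp3. 4 ppages; refcounts: pp0:2 pp1:1 pp2:2 pp3:1
Op 6: write(P1, v0, 132). refcount(pp0)=2>1 -> COPY to pp4. 5 ppages; refcounts: pp0:1 pp1:1 pp2:2 pp3:1 pp4:1

Answer: 5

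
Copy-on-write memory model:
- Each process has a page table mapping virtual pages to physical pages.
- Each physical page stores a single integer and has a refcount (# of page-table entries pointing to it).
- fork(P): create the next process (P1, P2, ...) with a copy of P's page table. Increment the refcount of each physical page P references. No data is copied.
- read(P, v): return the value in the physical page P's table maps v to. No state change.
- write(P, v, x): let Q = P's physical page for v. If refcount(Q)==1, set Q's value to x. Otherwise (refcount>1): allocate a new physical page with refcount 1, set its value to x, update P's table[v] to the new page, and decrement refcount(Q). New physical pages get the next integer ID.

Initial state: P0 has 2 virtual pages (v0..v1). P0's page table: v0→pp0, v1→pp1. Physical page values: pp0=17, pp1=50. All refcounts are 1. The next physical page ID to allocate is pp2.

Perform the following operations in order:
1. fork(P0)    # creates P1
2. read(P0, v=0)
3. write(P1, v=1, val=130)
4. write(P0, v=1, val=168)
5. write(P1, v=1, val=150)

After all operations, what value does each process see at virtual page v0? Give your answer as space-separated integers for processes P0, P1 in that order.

Answer: 17 17

Derivation:
Op 1: fork(P0) -> P1. 2 ppages; refcounts: pp0:2 pp1:2
Op 2: read(P0, v0) -> 17. No state change.
Op 3: write(P1, v1, 130). refcount(pp1)=2>1 -> COPY to pp2. 3 ppages; refcounts: pp0:2 pp1:1 pp2:1
Op 4: write(P0, v1, 168). refcount(pp1)=1 -> write in place. 3 ppages; refcounts: pp0:2 pp1:1 pp2:1
Op 5: write(P1, v1, 150). refcount(pp2)=1 -> write in place. 3 ppages; refcounts: pp0:2 pp1:1 pp2:1
P0: v0 -> pp0 = 17
P1: v0 -> pp0 = 17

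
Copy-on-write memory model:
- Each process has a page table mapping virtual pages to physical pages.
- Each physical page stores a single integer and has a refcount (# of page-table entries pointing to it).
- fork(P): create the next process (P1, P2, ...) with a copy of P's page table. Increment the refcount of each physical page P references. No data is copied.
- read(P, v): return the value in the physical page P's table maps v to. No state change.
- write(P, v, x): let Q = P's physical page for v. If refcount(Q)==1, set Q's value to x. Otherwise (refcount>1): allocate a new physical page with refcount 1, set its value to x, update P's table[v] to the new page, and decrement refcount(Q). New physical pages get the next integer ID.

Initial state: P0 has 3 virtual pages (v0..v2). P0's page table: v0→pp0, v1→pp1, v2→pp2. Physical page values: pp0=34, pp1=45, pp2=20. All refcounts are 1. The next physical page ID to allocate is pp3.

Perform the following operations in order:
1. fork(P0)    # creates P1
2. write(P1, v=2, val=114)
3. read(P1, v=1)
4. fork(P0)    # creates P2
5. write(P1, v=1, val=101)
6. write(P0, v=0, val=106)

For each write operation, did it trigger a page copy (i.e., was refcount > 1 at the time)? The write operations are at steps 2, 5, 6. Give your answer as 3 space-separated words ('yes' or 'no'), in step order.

Op 1: fork(P0) -> P1. 3 ppages; refcounts: pp0:2 pp1:2 pp2:2
Op 2: write(P1, v2, 114). refcount(pp2)=2>1 -> COPY to pp3. 4 ppages; refcounts: pp0:2 pp1:2 pp2:1 pp3:1
Op 3: read(P1, v1) -> 45. No state change.
Op 4: fork(P0) -> P2. 4 ppages; refcounts: pp0:3 pp1:3 pp2:2 pp3:1
Op 5: write(P1, v1, 101). refcount(pp1)=3>1 -> COPY to pp4. 5 ppages; refcounts: pp0:3 pp1:2 pp2:2 pp3:1 pp4:1
Op 6: write(P0, v0, 106). refcount(pp0)=3>1 -> COPY to pp5. 6 ppages; refcounts: pp0:2 pp1:2 pp2:2 pp3:1 pp4:1 pp5:1

yes yes yes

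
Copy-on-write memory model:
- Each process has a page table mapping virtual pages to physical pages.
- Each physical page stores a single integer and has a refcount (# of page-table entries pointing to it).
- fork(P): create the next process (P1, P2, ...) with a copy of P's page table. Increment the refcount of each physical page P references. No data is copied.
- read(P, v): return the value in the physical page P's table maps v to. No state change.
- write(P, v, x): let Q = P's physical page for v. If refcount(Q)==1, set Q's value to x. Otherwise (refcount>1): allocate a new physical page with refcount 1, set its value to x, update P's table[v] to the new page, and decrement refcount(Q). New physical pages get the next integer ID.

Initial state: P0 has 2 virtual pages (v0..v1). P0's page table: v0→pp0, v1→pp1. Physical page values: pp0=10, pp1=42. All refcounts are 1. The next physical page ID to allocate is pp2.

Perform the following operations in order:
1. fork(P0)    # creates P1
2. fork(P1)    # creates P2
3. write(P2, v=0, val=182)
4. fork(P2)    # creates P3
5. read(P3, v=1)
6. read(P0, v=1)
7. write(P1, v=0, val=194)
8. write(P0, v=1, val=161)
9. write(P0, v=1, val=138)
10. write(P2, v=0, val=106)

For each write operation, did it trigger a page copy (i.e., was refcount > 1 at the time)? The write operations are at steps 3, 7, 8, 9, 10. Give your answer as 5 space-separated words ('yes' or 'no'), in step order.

Op 1: fork(P0) -> P1. 2 ppages; refcounts: pp0:2 pp1:2
Op 2: fork(P1) -> P2. 2 ppages; refcounts: pp0:3 pp1:3
Op 3: write(P2, v0, 182). refcount(pp0)=3>1 -> COPY to pp2. 3 ppages; refcounts: pp0:2 pp1:3 pp2:1
Op 4: fork(P2) -> P3. 3 ppages; refcounts: pp0:2 pp1:4 pp2:2
Op 5: read(P3, v1) -> 42. No state change.
Op 6: read(P0, v1) -> 42. No state change.
Op 7: write(P1, v0, 194). refcount(pp0)=2>1 -> COPY to pp3. 4 ppages; refcounts: pp0:1 pp1:4 pp2:2 pp3:1
Op 8: write(P0, v1, 161). refcount(pp1)=4>1 -> COPY to pp4. 5 ppages; refcounts: pp0:1 pp1:3 pp2:2 pp3:1 pp4:1
Op 9: write(P0, v1, 138). refcount(pp4)=1 -> write in place. 5 ppages; refcounts: pp0:1 pp1:3 pp2:2 pp3:1 pp4:1
Op 10: write(P2, v0, 106). refcount(pp2)=2>1 -> COPY to pp5. 6 ppages; refcounts: pp0:1 pp1:3 pp2:1 pp3:1 pp4:1 pp5:1

yes yes yes no yes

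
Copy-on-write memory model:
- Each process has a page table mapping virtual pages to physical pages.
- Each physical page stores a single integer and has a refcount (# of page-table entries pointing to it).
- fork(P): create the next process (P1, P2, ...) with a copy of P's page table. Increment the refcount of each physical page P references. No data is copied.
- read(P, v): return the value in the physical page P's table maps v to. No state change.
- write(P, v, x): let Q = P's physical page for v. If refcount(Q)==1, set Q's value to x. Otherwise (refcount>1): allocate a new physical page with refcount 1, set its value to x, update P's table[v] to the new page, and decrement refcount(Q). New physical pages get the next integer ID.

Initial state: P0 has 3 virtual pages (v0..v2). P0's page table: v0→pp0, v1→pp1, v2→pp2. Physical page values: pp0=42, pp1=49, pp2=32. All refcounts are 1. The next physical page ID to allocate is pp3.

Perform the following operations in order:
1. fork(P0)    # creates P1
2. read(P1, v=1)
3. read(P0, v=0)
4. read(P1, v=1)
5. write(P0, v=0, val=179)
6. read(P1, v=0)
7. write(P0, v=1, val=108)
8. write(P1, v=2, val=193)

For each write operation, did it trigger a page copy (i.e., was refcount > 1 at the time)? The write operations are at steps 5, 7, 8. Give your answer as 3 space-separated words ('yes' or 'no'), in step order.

Op 1: fork(P0) -> P1. 3 ppages; refcounts: pp0:2 pp1:2 pp2:2
Op 2: read(P1, v1) -> 49. No state change.
Op 3: read(P0, v0) -> 42. No state change.
Op 4: read(P1, v1) -> 49. No state change.
Op 5: write(P0, v0, 179). refcount(pp0)=2>1 -> COPY to pp3. 4 ppages; refcounts: pp0:1 pp1:2 pp2:2 pp3:1
Op 6: read(P1, v0) -> 42. No state change.
Op 7: write(P0, v1, 108). refcount(pp1)=2>1 -> COPY to pp4. 5 ppages; refcounts: pp0:1 pp1:1 pp2:2 pp3:1 pp4:1
Op 8: write(P1, v2, 193). refcount(pp2)=2>1 -> COPY to pp5. 6 ppages; refcounts: pp0:1 pp1:1 pp2:1 pp3:1 pp4:1 pp5:1

yes yes yes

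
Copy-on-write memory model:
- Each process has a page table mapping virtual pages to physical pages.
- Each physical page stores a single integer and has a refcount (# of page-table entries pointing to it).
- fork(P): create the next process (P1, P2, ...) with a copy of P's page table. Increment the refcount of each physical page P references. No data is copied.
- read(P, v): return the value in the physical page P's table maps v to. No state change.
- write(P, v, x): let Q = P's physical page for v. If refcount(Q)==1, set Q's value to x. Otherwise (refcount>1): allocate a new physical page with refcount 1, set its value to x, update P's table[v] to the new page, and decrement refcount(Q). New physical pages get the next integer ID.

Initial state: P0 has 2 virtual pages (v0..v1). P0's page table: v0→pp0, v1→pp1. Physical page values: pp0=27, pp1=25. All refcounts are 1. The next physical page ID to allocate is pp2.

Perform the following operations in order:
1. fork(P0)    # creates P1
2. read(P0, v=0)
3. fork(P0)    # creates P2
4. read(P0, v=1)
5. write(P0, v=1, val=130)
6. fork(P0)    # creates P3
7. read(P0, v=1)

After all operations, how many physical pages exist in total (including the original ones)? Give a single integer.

Answer: 3

Derivation:
Op 1: fork(P0) -> P1. 2 ppages; refcounts: pp0:2 pp1:2
Op 2: read(P0, v0) -> 27. No state change.
Op 3: fork(P0) -> P2. 2 ppages; refcounts: pp0:3 pp1:3
Op 4: read(P0, v1) -> 25. No state change.
Op 5: write(P0, v1, 130). refcount(pp1)=3>1 -> COPY to pp2. 3 ppages; refcounts: pp0:3 pp1:2 pp2:1
Op 6: fork(P0) -> P3. 3 ppages; refcounts: pp0:4 pp1:2 pp2:2
Op 7: read(P0, v1) -> 130. No state change.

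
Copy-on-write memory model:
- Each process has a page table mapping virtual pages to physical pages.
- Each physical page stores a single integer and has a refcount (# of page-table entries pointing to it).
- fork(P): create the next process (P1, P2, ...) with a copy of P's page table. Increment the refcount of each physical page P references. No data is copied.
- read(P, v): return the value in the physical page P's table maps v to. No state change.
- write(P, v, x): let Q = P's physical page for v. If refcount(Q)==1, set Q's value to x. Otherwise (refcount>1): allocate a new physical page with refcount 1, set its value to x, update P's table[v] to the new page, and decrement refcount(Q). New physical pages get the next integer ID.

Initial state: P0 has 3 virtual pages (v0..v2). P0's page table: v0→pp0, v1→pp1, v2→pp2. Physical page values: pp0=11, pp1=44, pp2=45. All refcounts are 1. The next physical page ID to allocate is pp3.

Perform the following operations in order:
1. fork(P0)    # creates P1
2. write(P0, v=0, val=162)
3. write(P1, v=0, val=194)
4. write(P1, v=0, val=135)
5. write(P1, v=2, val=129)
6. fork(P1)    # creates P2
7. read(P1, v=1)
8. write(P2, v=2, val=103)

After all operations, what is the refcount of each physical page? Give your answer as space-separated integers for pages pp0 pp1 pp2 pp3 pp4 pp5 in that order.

Answer: 2 3 1 1 1 1

Derivation:
Op 1: fork(P0) -> P1. 3 ppages; refcounts: pp0:2 pp1:2 pp2:2
Op 2: write(P0, v0, 162). refcount(pp0)=2>1 -> COPY to pp3. 4 ppages; refcounts: pp0:1 pp1:2 pp2:2 pp3:1
Op 3: write(P1, v0, 194). refcount(pp0)=1 -> write in place. 4 ppages; refcounts: pp0:1 pp1:2 pp2:2 pp3:1
Op 4: write(P1, v0, 135). refcount(pp0)=1 -> write in place. 4 ppages; refcounts: pp0:1 pp1:2 pp2:2 pp3:1
Op 5: write(P1, v2, 129). refcount(pp2)=2>1 -> COPY to pp4. 5 ppages; refcounts: pp0:1 pp1:2 pp2:1 pp3:1 pp4:1
Op 6: fork(P1) -> P2. 5 ppages; refcounts: pp0:2 pp1:3 pp2:1 pp3:1 pp4:2
Op 7: read(P1, v1) -> 44. No state change.
Op 8: write(P2, v2, 103). refcount(pp4)=2>1 -> COPY to pp5. 6 ppages; refcounts: pp0:2 pp1:3 pp2:1 pp3:1 pp4:1 pp5:1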